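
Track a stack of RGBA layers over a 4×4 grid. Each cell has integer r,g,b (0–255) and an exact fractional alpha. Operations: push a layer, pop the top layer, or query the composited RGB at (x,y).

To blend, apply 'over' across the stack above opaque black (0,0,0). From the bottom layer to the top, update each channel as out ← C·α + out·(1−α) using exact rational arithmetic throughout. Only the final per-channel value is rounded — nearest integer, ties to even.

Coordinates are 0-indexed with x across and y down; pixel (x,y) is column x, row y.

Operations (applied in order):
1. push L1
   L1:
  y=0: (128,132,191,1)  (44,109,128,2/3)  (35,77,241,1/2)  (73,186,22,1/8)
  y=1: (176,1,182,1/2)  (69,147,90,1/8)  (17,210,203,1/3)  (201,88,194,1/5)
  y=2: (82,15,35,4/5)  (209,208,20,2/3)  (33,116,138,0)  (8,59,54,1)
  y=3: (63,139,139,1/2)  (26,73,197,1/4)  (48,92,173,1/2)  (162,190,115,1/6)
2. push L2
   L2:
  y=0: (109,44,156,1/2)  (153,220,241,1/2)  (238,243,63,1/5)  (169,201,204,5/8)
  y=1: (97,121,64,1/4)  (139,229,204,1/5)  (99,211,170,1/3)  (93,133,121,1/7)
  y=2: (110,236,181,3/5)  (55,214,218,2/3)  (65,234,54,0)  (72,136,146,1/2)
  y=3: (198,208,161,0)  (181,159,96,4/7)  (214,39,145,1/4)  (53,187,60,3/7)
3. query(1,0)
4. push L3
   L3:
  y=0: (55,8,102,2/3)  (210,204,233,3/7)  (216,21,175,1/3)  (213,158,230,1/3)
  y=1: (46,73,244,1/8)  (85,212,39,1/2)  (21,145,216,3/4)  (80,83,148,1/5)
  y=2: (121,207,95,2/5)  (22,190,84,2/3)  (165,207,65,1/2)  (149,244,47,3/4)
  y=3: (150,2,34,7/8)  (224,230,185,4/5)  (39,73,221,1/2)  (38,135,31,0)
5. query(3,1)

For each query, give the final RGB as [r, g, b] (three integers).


at x=1,y=0 over L1,L2:
L1 α=2/3: [88/3, 218/3, 256/3]
L2 α=1/2: [547/6, 439/3, 979/6]
= [91, 146, 163]

at x=3,y=1 over L1,L2,L3:
+L1 (α=1/5) → [201/5, 88/5, 194/5]
+L2 (α=1/7) → [1671/35, 1193/35, 1769/35]
+L3 (α=1/5) → [9484/175, 7677/175, 12256/175]
rounded: [54, 44, 70]


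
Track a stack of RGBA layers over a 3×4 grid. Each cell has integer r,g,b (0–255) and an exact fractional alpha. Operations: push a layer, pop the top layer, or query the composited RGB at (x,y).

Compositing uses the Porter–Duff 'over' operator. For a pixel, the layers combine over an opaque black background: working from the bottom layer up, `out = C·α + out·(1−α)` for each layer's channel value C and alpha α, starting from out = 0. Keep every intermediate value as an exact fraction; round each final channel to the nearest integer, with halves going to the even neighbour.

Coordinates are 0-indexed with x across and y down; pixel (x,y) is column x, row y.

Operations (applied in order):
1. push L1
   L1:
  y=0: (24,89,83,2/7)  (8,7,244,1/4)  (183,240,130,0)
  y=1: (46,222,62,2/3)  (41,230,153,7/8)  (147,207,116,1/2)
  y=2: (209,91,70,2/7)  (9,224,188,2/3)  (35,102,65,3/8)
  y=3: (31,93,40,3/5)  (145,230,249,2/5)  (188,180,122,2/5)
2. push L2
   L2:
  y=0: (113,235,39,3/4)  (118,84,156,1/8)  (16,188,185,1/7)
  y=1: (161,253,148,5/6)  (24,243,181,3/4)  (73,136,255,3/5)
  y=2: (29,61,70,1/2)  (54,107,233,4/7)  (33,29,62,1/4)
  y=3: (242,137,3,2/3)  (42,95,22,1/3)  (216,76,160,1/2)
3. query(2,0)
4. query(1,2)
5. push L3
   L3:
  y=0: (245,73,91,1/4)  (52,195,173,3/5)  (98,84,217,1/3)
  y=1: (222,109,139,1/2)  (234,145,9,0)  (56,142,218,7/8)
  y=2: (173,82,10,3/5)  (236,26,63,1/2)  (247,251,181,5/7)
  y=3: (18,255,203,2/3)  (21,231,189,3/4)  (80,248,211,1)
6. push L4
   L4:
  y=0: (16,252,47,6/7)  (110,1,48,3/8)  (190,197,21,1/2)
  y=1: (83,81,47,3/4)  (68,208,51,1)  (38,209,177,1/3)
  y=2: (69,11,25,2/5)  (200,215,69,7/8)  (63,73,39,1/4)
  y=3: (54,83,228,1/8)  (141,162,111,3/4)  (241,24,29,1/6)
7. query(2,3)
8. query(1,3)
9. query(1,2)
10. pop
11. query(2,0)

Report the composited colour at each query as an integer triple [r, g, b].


at x=2,y=0 over L1,L2:
after L1 α=0: [0, 0, 0]
after L2 α=1/7: [16/7, 188/7, 185/7]
= [2, 27, 26]

query (1,2) [L1,L2] — begin 0,0,0
L1 α=2/3: [6, 448/3, 376/3]
L2 α=4/7: [234/7, 876/7, 1308/7]
= [33, 125, 187]

(2,3) stack=L1,L2,L3,L4; from [0,0,0]:
+L1 (α=2/5) → [376/5, 72, 244/5]
+L2 (α=1/2) → [728/5, 74, 522/5]
+L3 (α=1) → [80, 248, 211]
+L4 (α=1/6) → [641/6, 632/3, 542/3]
rounded: [107, 211, 181]

query (1,3) [L1,L2,L3,L4] — begin 0,0,0
after L1 α=2/5: [58, 92, 498/5]
after L2 α=1/3: [158/3, 93, 1106/15]
after L3 α=3/4: [347/12, 393/2, 9611/60]
after L4 α=3/4: [5423/48, 1365/8, 29591/240]
= [113, 171, 123]

query (1,2) [L1,L2,L3,L4] — begin 0,0,0
+L1 (α=2/3) → [6, 448/3, 376/3]
+L2 (α=4/7) → [234/7, 876/7, 1308/7]
+L3 (α=1/2) → [943/7, 529/7, 1749/14]
+L4 (α=7/8) → [10743/56, 1383/7, 8511/112]
→ [192, 198, 76]

at x=2,y=0 over L1,L2,L3:
+L1 (α=0) → [0, 0, 0]
+L2 (α=1/7) → [16/7, 188/7, 185/7]
+L3 (α=1/3) → [718/21, 964/21, 1889/21]
→ [34, 46, 90]


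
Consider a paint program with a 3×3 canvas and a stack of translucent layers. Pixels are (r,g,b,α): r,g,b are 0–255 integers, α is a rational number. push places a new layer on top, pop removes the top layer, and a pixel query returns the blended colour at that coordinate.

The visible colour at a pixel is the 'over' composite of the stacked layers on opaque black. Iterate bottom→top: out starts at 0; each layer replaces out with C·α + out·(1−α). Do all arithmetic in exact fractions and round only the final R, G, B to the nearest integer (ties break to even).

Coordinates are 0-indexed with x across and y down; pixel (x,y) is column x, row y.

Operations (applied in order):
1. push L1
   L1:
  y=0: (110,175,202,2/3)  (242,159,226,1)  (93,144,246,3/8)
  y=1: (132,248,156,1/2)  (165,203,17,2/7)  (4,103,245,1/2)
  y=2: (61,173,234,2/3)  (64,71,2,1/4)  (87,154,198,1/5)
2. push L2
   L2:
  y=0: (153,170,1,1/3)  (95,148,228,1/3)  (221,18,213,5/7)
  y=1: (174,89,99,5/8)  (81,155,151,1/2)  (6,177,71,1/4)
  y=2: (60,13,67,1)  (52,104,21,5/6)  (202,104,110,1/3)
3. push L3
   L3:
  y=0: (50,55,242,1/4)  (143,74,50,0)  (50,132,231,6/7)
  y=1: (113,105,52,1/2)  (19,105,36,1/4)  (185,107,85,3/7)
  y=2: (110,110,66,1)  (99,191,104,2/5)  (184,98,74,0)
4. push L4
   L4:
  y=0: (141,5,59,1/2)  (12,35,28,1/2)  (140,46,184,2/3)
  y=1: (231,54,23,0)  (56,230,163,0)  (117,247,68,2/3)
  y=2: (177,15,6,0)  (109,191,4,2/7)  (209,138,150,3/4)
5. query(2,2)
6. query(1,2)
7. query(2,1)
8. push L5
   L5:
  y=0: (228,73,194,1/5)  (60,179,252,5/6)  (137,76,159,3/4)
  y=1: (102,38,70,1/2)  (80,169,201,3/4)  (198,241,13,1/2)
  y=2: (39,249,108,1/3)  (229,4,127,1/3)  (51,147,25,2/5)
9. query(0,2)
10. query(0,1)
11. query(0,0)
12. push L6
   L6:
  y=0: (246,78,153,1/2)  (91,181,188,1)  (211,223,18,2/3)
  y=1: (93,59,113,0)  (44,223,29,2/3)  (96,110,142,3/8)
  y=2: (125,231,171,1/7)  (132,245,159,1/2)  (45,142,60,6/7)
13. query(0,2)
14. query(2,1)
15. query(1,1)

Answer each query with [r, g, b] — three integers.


at x=2,y=2 over L1,L2,L3,L4:
L1 α=1/5: [87/5, 154/5, 198/5]
L2 α=1/3: [1184/15, 276/5, 946/15]
L3 α=0: [1184/15, 276/5, 946/15]
L4 α=3/4: [10589/60, 1173/10, 1924/15]
rounded: [176, 117, 128]

(1,2) stack=L1,L2,L3,L4; from [0,0,0]:
+L1 (α=1/4) → [16, 71/4, 1/2]
+L2 (α=5/6) → [46, 717/8, 211/12]
+L3 (α=2/5) → [336/5, 5207/40, 1043/20]
+L4 (α=2/7) → [554/7, 8263/56, 1075/28]
rounded: [79, 148, 38]

at x=2,y=1 over L1,L2,L3,L4:
L1 α=1/2: [2, 103/2, 245/2]
L2 α=1/4: [3, 663/8, 877/8]
L3 α=3/7: [81, 1305/14, 1387/14]
L4 α=2/3: [105, 8221/42, 1097/14]
= [105, 196, 78]

at x=0,y=2 over L1,L2,L3,L4,L5:
after L1 α=2/3: [122/3, 346/3, 156]
after L2 α=1: [60, 13, 67]
after L3 α=1: [110, 110, 66]
after L4 α=0: [110, 110, 66]
after L5 α=1/3: [259/3, 469/3, 80]
= [86, 156, 80]

at x=0,y=1 over L1,L2,L3,L4,L5:
L1 α=1/2: [66, 124, 78]
L2 α=5/8: [267/2, 817/8, 729/8]
L3 α=1/2: [493/4, 1657/16, 1145/16]
L4 α=0: [493/4, 1657/16, 1145/16]
L5 α=1/2: [901/8, 2265/32, 2265/32]
→ [113, 71, 71]

query (0,0) [L1,L2,L3,L4,L5] — begin 0,0,0
after L1 α=2/3: [220/3, 350/3, 404/3]
after L2 α=1/3: [899/9, 1210/9, 811/9]
after L3 α=1/4: [1049/12, 1375/12, 1537/12]
after L4 α=1/2: [2741/24, 1435/24, 2245/24]
after L5 α=1/5: [4109/30, 1873/30, 3409/30]
→ [137, 62, 114]

(0,2) stack=L1,L2,L3,L4,L5,L6; from [0,0,0]:
after L1 α=2/3: [122/3, 346/3, 156]
after L2 α=1: [60, 13, 67]
after L3 α=1: [110, 110, 66]
after L4 α=0: [110, 110, 66]
after L5 α=1/3: [259/3, 469/3, 80]
after L6 α=1/7: [643/7, 167, 93]
rounded: [92, 167, 93]

at x=2,y=1 over L1,L2,L3,L4,L5,L6:
+L1 (α=1/2) → [2, 103/2, 245/2]
+L2 (α=1/4) → [3, 663/8, 877/8]
+L3 (α=3/7) → [81, 1305/14, 1387/14]
+L4 (α=2/3) → [105, 8221/42, 1097/14]
+L5 (α=1/2) → [303/2, 18343/84, 1279/28]
+L6 (α=3/8) → [2091/16, 119435/672, 18323/224]
= [131, 178, 82]

at x=1,y=1 over L1,L2,L3,L4,L5,L6:
L1 α=2/7: [330/7, 58, 34/7]
L2 α=1/2: [897/14, 213/2, 1091/14]
L3 α=1/4: [2957/56, 849/8, 3777/56]
L4 α=0: [2957/56, 849/8, 3777/56]
L5 α=3/4: [16397/224, 4905/32, 37545/224]
L6 α=2/3: [36109/672, 19177/96, 50537/672]
→ [54, 200, 75]


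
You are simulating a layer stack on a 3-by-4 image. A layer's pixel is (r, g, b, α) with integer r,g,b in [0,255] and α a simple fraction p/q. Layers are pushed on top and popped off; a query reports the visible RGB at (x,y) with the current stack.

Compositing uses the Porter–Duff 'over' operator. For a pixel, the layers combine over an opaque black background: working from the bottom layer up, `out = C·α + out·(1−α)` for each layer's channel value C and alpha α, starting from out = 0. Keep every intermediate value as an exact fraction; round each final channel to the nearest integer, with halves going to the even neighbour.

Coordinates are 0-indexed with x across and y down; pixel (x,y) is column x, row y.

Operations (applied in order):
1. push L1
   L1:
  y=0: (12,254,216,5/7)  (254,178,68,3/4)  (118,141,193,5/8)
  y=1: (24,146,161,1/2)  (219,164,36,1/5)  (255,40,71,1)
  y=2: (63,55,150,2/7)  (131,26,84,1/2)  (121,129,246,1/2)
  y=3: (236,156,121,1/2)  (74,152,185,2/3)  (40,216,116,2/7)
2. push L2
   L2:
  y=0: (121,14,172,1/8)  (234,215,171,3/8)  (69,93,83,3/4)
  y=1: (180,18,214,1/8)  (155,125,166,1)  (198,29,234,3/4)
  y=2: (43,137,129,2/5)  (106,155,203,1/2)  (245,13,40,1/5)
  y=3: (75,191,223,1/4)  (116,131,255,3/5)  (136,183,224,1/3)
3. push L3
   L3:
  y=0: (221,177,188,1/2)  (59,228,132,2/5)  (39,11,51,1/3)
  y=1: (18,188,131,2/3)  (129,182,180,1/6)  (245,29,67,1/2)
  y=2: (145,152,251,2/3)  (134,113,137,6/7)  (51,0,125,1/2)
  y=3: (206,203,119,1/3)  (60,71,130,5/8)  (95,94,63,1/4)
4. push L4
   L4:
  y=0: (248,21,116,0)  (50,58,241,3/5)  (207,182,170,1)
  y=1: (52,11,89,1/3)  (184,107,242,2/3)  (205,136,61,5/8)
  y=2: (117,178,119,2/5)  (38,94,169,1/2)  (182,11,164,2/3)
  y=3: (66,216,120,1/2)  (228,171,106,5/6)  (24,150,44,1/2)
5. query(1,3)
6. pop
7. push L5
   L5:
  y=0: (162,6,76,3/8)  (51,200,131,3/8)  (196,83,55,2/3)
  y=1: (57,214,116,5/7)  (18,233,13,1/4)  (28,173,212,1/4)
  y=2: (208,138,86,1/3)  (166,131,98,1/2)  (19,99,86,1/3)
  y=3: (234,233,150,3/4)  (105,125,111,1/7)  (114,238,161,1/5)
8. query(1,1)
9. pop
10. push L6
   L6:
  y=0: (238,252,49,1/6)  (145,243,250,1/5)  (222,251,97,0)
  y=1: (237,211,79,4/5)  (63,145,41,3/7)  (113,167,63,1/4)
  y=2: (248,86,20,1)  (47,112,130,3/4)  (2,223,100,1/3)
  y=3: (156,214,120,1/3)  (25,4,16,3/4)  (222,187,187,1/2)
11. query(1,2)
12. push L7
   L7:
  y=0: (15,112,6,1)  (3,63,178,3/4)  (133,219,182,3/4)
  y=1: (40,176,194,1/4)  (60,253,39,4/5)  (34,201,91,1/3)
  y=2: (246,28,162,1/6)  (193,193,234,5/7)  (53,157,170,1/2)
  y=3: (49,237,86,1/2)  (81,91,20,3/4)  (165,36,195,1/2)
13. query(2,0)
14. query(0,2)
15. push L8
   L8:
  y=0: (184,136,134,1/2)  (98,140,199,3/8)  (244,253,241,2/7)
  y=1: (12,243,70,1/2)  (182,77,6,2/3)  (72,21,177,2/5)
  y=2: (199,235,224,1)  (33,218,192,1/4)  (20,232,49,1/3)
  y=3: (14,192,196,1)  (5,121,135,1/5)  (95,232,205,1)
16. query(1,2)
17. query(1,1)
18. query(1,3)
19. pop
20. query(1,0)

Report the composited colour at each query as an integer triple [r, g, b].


query (1,3) [L1,L2,L3,L4] — begin 0,0,0
L1 α=2/3: [148/3, 304/3, 370/3]
L2 α=3/5: [268/3, 1787/15, 607/3]
L3 α=5/8: [71, 1781/20, 1257/8]
L4 α=5/6: [1211/6, 18881/120, 5497/48]
= [202, 157, 115]

at x=1,y=1 over L1,L2,L3,L5:
L1 α=1/5: [219/5, 164/5, 36/5]
L2 α=1: [155, 125, 166]
L3 α=1/6: [452/3, 269/2, 505/3]
L5 α=1/4: [235/2, 1273/8, 259/2]
rounded: [118, 159, 130]

query (1,2) [L1,L2,L3,L6] — begin 0,0,0
L1 α=1/2: [131/2, 13, 42]
L2 α=1/2: [343/4, 84, 245/2]
L3 α=6/7: [3559/28, 762/7, 1889/14]
L6 α=3/4: [7507/112, 1557/14, 7349/56]
rounded: [67, 111, 131]

at x=2,y=0 over L1,L2,L3,L6,L7:
L1 α=5/8: [295/4, 705/8, 965/8]
L2 α=3/4: [1123/16, 2937/32, 2957/32]
L3 α=1/3: [1435/24, 3113/48, 3773/48]
L6 α=0: [1435/24, 3113/48, 3773/48]
L7 α=3/4: [11011/96, 34649/192, 29981/192]
rounded: [115, 180, 156]

at x=0,y=2 over L1,L2,L3,L6,L7:
+L1 (α=2/7) → [18, 110/7, 300/7]
+L2 (α=2/5) → [28, 2248/35, 2706/35]
+L3 (α=2/3) → [106, 4296/35, 20276/105]
+L6 (α=1) → [248, 86, 20]
+L7 (α=1/6) → [743/3, 229/3, 131/3]
rounded: [248, 76, 44]

(1,2) stack=L1,L2,L3,L6,L7,L8; from [0,0,0]:
+L1 (α=1/2) → [131/2, 13, 42]
+L2 (α=1/2) → [343/4, 84, 245/2]
+L3 (α=6/7) → [3559/28, 762/7, 1889/14]
+L6 (α=3/4) → [7507/112, 1557/14, 7349/56]
+L7 (α=5/7) → [61547/392, 8312/49, 40109/196]
+L8 (α=1/4) → [197577/1568, 17809/98, 157959/784]
= [126, 182, 201]

(1,1) stack=L1,L2,L3,L6,L7,L8; from [0,0,0]:
L1 α=1/5: [219/5, 164/5, 36/5]
L2 α=1: [155, 125, 166]
L3 α=1/6: [452/3, 269/2, 505/3]
L6 α=3/7: [2375/21, 139, 2389/21]
L7 α=4/5: [1483/21, 1151/5, 1133/21]
L8 α=2/3: [9127/63, 1921/15, 1385/63]
→ [145, 128, 22]

query (1,3) [L1,L2,L3,L6,L7,L8] — begin 0,0,0
L1 α=2/3: [148/3, 304/3, 370/3]
L2 α=3/5: [268/3, 1787/15, 607/3]
L3 α=5/8: [71, 1781/20, 1257/8]
L6 α=3/4: [73/2, 2021/80, 1641/32]
L7 α=3/4: [559/8, 23861/320, 3561/128]
L8 α=1/5: [569/10, 33541/400, 7881/160]
rounded: [57, 84, 49]

query (1,0) [L1,L2,L3,L6,L7] — begin 0,0,0
+L1 (α=3/4) → [381/2, 267/2, 51]
+L2 (α=3/8) → [3309/16, 2625/16, 96]
+L3 (α=2/5) → [2363/16, 15171/80, 552/5]
+L6 (α=1/5) → [2943/20, 20031/100, 3458/25]
+L7 (α=3/4) → [3123/80, 38931/400, 4202/25]
= [39, 97, 168]


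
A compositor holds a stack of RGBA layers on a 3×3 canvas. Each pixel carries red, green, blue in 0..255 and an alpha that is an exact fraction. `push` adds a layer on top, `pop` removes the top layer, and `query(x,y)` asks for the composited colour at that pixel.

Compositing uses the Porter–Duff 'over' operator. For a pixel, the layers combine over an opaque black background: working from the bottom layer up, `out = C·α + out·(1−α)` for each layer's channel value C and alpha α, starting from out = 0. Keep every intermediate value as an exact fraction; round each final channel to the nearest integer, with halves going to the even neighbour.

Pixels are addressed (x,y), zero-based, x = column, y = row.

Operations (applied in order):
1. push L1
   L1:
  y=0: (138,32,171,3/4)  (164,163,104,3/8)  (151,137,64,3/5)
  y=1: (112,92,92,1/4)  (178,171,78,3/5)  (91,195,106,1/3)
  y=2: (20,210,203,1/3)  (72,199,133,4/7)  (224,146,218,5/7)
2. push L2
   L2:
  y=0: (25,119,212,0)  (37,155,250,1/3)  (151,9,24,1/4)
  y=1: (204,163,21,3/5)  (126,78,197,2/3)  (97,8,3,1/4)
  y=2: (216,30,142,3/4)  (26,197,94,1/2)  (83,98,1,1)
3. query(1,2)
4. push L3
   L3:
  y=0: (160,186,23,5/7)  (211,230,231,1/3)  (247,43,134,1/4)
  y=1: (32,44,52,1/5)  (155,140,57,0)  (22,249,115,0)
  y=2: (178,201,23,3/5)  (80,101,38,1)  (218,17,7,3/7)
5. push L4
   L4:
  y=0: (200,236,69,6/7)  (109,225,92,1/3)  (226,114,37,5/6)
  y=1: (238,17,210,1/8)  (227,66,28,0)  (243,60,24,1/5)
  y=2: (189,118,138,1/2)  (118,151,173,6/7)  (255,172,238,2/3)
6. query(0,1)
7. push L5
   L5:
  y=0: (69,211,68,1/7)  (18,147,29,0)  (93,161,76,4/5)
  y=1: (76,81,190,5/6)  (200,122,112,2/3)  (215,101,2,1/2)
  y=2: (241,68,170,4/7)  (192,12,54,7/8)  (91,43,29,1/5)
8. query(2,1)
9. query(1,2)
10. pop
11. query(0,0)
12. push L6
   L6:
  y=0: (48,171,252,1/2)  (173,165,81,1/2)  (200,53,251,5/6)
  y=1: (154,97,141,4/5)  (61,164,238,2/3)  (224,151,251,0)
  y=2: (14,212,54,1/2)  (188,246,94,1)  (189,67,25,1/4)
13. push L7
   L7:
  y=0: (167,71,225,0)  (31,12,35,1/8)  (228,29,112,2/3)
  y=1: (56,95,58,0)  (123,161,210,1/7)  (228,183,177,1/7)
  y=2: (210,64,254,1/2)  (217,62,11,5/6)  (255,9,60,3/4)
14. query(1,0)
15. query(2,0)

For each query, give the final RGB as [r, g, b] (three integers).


(1,2) stack=L1,L2; from [0,0,0]:
after L1 α=4/7: [288/7, 796/7, 76]
after L2 α=1/2: [235/7, 2175/14, 85]
= [34, 155, 85]

(0,1) stack=L1,L2,L3,L4; from [0,0,0]:
after L1 α=1/4: [28, 23, 23]
after L2 α=3/5: [668/5, 107, 109/5]
after L3 α=1/5: [2832/25, 472/5, 696/25]
after L4 α=1/8: [12887/100, 3389/40, 5061/100]
= [129, 85, 51]

(2,1) stack=L1,L2,L3,L4,L5; from [0,0,0]:
+L1 (α=1/3) → [91/3, 65, 106/3]
+L2 (α=1/4) → [47, 203/4, 109/4]
+L3 (α=0) → [47, 203/4, 109/4]
+L4 (α=1/5) → [431/5, 263/5, 133/5]
+L5 (α=1/2) → [753/5, 384/5, 143/10]
→ [151, 77, 14]

(1,2) stack=L1,L2,L3,L4,L5; from [0,0,0]:
L1 α=4/7: [288/7, 796/7, 76]
L2 α=1/2: [235/7, 2175/14, 85]
L3 α=1: [80, 101, 38]
L4 α=6/7: [788/7, 1007/7, 1076/7]
L5 α=7/8: [2549/14, 1595/56, 1861/28]
= [182, 28, 66]

query (0,0) [L1,L2,L3,L4] — begin 0,0,0
after L1 α=3/4: [207/2, 24, 513/4]
after L2 α=0: [207/2, 24, 513/4]
after L3 α=5/7: [1007/7, 978/7, 743/14]
after L4 α=6/7: [9407/49, 10890/49, 6539/98]
rounded: [192, 222, 67]

at x=1,y=0 over L1,L2,L3,L4,L6,L7:
L1 α=3/8: [123/2, 489/8, 39]
L2 α=1/3: [160/3, 1109/12, 328/3]
L3 α=1/3: [953/9, 2489/18, 1349/9]
L4 α=1/3: [2887/27, 4514/27, 3526/27]
L6 α=1/2: [3779/27, 8969/54, 5713/54]
L7 α=1/8: [13645/108, 63431/432, 41881/432]
→ [126, 147, 97]

(2,0) stack=L1,L2,L3,L4,L6,L7; from [0,0,0]:
after L1 α=3/5: [453/5, 411/5, 192/5]
after L2 α=1/4: [1057/10, 639/10, 174/5]
after L3 α=1/4: [5641/40, 2347/40, 298/5]
after L4 α=5/6: [16947/80, 25147/240, 1223/30]
after L6 α=5/6: [96947/480, 88747/1440, 38873/180]
after L7 α=2/3: [315827/1440, 172267/4320, 79193/540]
= [219, 40, 147]


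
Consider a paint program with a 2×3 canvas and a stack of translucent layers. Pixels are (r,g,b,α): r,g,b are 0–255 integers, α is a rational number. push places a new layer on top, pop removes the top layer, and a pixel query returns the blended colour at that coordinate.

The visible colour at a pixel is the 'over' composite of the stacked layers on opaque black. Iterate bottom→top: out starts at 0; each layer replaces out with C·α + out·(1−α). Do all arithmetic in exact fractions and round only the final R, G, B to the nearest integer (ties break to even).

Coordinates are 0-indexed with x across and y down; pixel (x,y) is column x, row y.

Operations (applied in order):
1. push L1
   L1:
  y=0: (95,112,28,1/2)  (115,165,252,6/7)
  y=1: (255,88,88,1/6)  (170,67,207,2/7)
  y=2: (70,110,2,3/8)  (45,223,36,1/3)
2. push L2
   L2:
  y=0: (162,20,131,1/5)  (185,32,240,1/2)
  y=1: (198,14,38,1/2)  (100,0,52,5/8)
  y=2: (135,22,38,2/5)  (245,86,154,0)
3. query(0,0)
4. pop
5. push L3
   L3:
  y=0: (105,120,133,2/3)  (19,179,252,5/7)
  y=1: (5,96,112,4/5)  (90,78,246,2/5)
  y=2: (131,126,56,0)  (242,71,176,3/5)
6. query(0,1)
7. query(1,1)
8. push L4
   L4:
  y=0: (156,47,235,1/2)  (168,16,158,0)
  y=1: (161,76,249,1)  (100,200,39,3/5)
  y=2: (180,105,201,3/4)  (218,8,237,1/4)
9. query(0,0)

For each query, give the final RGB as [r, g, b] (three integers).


query (0,0) [L1,L2] — begin 0,0,0
after L1 α=1/2: [95/2, 56, 14]
after L2 α=1/5: [352/5, 244/5, 187/5]
→ [70, 49, 37]

(0,1) stack=L1,L3; from [0,0,0]:
after L1 α=1/6: [85/2, 44/3, 44/3]
after L3 α=4/5: [25/2, 1196/15, 1388/15]
= [12, 80, 93]

query (1,1) [L1,L3] — begin 0,0,0
L1 α=2/7: [340/7, 134/7, 414/7]
L3 α=2/5: [456/7, 1494/35, 4686/35]
rounded: [65, 43, 134]

at x=0,y=0 over L1,L3,L4:
L1 α=1/2: [95/2, 56, 14]
L3 α=2/3: [515/6, 296/3, 280/3]
L4 α=1/2: [1451/12, 437/6, 985/6]
→ [121, 73, 164]


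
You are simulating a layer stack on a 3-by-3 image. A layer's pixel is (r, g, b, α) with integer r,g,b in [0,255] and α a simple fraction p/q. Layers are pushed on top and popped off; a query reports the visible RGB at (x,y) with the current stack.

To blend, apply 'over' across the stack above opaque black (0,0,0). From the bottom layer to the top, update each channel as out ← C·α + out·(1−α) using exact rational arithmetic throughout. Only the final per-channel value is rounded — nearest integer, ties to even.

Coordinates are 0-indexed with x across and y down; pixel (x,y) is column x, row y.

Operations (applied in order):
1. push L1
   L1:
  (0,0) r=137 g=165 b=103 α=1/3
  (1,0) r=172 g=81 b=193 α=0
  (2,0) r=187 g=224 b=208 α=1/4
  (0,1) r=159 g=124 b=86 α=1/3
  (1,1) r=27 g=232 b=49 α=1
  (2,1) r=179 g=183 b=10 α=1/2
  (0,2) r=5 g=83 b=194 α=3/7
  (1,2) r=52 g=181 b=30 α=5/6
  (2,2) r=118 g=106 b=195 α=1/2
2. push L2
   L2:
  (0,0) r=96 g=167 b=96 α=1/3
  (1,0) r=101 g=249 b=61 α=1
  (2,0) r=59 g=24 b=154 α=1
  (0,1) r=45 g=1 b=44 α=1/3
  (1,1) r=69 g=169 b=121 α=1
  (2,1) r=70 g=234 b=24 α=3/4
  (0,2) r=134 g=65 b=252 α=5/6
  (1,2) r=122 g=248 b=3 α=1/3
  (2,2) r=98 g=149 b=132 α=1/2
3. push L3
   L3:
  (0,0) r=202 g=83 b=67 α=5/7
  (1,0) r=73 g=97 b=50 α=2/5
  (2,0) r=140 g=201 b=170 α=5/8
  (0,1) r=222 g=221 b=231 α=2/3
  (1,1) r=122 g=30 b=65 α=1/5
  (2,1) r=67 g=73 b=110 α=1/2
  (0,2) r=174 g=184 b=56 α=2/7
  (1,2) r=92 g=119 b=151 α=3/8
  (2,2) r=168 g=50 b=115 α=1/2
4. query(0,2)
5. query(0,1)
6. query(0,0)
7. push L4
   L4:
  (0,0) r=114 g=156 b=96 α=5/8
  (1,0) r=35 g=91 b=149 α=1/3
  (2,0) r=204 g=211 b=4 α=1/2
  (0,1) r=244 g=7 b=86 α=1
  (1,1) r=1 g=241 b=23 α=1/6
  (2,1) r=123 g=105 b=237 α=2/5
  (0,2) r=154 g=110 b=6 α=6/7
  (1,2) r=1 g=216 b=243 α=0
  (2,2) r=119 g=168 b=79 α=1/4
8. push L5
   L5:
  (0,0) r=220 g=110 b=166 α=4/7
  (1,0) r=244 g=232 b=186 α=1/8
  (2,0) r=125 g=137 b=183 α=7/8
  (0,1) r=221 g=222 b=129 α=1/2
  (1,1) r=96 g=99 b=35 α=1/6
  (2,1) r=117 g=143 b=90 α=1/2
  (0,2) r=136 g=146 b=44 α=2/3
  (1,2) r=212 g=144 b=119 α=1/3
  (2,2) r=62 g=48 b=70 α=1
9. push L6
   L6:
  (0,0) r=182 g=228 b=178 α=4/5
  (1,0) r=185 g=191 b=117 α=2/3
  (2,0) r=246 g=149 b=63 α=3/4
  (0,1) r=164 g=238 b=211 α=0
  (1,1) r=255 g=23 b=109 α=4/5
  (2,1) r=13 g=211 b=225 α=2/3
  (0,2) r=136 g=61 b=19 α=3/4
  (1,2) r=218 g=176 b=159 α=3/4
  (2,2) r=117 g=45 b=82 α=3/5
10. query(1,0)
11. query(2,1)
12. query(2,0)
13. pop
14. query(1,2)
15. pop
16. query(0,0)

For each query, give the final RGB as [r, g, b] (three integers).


(0,2) stack=L1,L2,L3; from [0,0,0]:
+L1 (α=3/7) → [15/7, 249/7, 582/7]
+L2 (α=5/6) → [4705/42, 1262/21, 1567/7]
+L3 (α=2/7) → [38141/294, 14038/147, 8619/49]
= [130, 95, 176]

(0,1) stack=L1,L2,L3; from [0,0,0]:
after L1 α=1/3: [53, 124/3, 86/3]
after L2 α=1/3: [151/3, 251/9, 304/9]
after L3 α=2/3: [1483/9, 4229/27, 4462/27]
= [165, 157, 165]

(0,0) stack=L1,L2,L3; from [0,0,0]:
+L1 (α=1/3) → [137/3, 55, 103/3]
+L2 (α=1/3) → [562/9, 277/3, 494/9]
+L3 (α=5/7) → [10214/63, 257/3, 4003/63]
= [162, 86, 64]

(1,0) stack=L1,L2,L3,L4,L5,L6; from [0,0,0]:
+L1 (α=0) → [0, 0, 0]
+L2 (α=1) → [101, 249, 61]
+L3 (α=2/5) → [449/5, 941/5, 283/5]
+L4 (α=1/3) → [1073/15, 779/5, 437/5]
+L5 (α=1/8) → [11171/120, 6613/40, 3989/40]
+L6 (α=2/3) → [55571/360, 21893/120, 13349/120]
= [154, 182, 111]

(2,1) stack=L1,L2,L3,L4,L5,L6; from [0,0,0]:
after L1 α=1/2: [179/2, 183/2, 5]
after L2 α=3/4: [599/8, 1587/8, 77/4]
after L3 α=1/2: [1135/16, 2171/16, 517/8]
after L4 α=2/5: [7341/80, 9873/80, 5343/40]
after L5 α=1/2: [16701/160, 21313/160, 8943/80]
after L6 α=2/3: [20861/480, 29611/160, 14981/80]
→ [43, 185, 187]

query (2,0) [L1,L2,L3,L4,L5,L6] — begin 0,0,0
L1 α=1/4: [187/4, 56, 52]
L2 α=1: [59, 24, 154]
L3 α=5/8: [877/8, 1077/8, 164]
L4 α=1/2: [2509/16, 2765/16, 84]
L5 α=7/8: [16509/128, 18109/128, 1365/8]
L6 α=3/4: [110973/512, 75325/512, 2877/32]
→ [217, 147, 90]

at x=1,y=2 over L1,L2,L3,L4,L5:
L1 α=5/6: [130/3, 905/6, 25]
L2 α=1/3: [626/9, 1649/9, 53/3]
L3 α=3/8: [2807/36, 5729/36, 203/3]
L4 α=0: [2807/36, 5729/36, 203/3]
L5 α=1/3: [6623/54, 8321/54, 763/9]
→ [123, 154, 85]

query (0,0) [L1,L2,L3,L4] — begin 0,0,0
+L1 (α=1/3) → [137/3, 55, 103/3]
+L2 (α=1/3) → [562/9, 277/3, 494/9]
+L3 (α=5/7) → [10214/63, 257/3, 4003/63]
+L4 (α=5/8) → [2773/21, 1037/8, 14083/168]
rounded: [132, 130, 84]


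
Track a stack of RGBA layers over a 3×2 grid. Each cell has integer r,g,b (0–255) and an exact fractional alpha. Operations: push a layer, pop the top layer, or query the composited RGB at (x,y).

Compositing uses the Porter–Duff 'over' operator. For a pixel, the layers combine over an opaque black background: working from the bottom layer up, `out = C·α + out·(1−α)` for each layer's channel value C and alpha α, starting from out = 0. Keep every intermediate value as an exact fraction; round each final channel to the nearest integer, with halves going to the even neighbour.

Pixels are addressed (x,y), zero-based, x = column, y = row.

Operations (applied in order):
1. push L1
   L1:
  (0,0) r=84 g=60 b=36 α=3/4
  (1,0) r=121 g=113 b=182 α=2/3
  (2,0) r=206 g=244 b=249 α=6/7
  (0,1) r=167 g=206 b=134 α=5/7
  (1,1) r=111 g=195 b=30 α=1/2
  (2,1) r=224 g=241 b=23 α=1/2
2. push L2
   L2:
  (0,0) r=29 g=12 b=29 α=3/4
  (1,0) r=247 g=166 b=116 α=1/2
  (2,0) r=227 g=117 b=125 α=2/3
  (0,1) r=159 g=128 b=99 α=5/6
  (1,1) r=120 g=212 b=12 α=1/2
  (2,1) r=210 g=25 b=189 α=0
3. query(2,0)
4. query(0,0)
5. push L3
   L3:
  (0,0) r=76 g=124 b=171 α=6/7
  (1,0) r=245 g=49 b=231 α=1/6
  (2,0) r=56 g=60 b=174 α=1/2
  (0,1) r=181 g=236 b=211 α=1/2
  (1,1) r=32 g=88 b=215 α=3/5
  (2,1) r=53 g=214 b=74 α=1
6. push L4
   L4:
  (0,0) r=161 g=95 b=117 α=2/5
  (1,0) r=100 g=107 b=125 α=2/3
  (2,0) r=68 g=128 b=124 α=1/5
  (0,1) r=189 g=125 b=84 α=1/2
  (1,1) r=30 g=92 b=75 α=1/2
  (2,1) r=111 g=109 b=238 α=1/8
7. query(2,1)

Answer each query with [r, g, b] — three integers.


at x=2,y=0 over L1,L2:
+L1 (α=6/7) → [1236/7, 1464/7, 1494/7]
+L2 (α=2/3) → [4414/21, 1034/7, 3244/21]
rounded: [210, 148, 154]

query (0,0) [L1,L2] — begin 0,0,0
+L1 (α=3/4) → [63, 45, 27]
+L2 (α=3/4) → [75/2, 81/4, 57/2]
= [38, 20, 28]

query (2,1) [L1,L2,L3,L4] — begin 0,0,0
+L1 (α=1/2) → [112, 241/2, 23/2]
+L2 (α=0) → [112, 241/2, 23/2]
+L3 (α=1) → [53, 214, 74]
+L4 (α=1/8) → [241/4, 1607/8, 189/2]
= [60, 201, 94]


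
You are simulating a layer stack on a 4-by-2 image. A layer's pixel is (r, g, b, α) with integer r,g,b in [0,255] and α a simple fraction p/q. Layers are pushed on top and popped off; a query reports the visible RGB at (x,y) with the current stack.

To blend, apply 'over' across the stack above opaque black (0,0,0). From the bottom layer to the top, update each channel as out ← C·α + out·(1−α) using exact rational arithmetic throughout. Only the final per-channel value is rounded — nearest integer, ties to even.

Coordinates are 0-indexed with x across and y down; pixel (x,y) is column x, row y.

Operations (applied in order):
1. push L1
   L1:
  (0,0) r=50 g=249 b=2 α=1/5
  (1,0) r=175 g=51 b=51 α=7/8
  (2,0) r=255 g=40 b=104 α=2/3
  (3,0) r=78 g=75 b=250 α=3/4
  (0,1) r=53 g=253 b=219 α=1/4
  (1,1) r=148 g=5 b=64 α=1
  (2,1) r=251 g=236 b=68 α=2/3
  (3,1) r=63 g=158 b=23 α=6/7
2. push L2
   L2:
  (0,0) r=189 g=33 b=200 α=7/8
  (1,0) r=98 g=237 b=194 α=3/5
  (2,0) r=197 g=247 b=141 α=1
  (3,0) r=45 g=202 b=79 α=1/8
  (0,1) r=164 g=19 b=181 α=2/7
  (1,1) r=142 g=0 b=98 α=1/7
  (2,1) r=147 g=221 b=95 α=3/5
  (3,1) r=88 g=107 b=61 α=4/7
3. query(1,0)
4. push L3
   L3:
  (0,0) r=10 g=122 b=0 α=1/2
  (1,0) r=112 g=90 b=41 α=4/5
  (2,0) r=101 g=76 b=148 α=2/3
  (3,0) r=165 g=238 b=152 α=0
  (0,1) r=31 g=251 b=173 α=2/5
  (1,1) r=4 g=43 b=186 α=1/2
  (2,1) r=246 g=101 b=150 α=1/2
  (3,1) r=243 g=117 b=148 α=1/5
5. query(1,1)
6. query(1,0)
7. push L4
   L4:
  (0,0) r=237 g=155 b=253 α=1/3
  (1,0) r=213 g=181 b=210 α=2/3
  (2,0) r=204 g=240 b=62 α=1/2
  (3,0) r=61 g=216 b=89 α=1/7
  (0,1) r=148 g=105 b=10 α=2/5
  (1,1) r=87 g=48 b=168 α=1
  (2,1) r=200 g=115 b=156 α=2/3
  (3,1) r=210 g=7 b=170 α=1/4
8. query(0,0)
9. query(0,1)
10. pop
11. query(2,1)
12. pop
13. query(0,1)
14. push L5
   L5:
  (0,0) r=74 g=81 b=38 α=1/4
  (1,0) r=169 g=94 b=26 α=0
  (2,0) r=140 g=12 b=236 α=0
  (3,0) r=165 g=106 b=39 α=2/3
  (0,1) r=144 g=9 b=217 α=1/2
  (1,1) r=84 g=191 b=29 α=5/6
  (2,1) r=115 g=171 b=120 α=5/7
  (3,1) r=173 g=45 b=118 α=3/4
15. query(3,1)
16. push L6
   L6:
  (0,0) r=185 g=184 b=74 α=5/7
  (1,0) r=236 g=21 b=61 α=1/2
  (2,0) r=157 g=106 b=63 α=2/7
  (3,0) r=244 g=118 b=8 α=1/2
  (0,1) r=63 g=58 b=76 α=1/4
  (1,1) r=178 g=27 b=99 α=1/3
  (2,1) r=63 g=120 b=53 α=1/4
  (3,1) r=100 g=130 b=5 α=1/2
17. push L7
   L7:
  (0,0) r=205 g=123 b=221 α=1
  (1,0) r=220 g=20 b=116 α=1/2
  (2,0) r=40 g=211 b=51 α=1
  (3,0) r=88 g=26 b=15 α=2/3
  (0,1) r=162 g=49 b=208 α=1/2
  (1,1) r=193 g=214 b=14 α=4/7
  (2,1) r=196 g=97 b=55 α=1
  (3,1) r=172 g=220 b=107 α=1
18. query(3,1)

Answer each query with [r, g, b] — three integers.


query (1,0) [L1,L2] — begin 0,0,0
after L1 α=7/8: [1225/8, 357/8, 357/8]
after L2 α=3/5: [2401/20, 3201/20, 537/4]
rounded: [120, 160, 134]

query (1,1) [L1,L2,L3] — begin 0,0,0
after L1 α=1: [148, 5, 64]
after L2 α=1/7: [1030/7, 30/7, 482/7]
after L3 α=1/2: [529/7, 331/14, 892/7]
→ [76, 24, 127]

query (1,0) [L1,L2,L3] — begin 0,0,0
L1 α=7/8: [1225/8, 357/8, 357/8]
L2 α=3/5: [2401/20, 3201/20, 537/4]
L3 α=4/5: [11361/100, 10401/100, 1193/20]
→ [114, 104, 60]

(0,0) stack=L1,L2,L3,L4; from [0,0,0]:
after L1 α=1/5: [10, 249/5, 2/5]
after L2 α=7/8: [1333/8, 351/10, 3501/20]
after L3 α=1/2: [1413/16, 1571/20, 3501/40]
after L4 α=1/3: [1103/8, 3121/30, 8561/60]
= [138, 104, 143]

query (0,1) [L1,L2,L3,L4] — begin 0,0,0
L1 α=1/4: [53/4, 253/4, 219/4]
L2 α=2/7: [1577/28, 1417/28, 2543/28]
L3 α=2/5: [6467/140, 18307/140, 17317/140]
L4 α=2/5: [60841/700, 84321/700, 54751/700]
→ [87, 120, 78]

query (2,1) [L1,L2,L3] — begin 0,0,0
after L1 α=2/3: [502/3, 472/3, 136/3]
after L2 α=3/5: [2327/15, 2933/15, 1127/15]
after L3 α=1/2: [6017/30, 2224/15, 3377/30]
= [201, 148, 113]

at x=0,y=1 over L1,L2:
after L1 α=1/4: [53/4, 253/4, 219/4]
after L2 α=2/7: [1577/28, 1417/28, 2543/28]
= [56, 51, 91]

query (3,1) [L1,L2,L5] — begin 0,0,0
L1 α=6/7: [54, 948/7, 138/7]
L2 α=4/7: [514/7, 5840/49, 2122/49]
L5 α=3/4: [4147/28, 12455/196, 4867/49]
= [148, 64, 99]

(3,1) stack=L1,L2,L5,L6,L7; from [0,0,0]:
L1 α=6/7: [54, 948/7, 138/7]
L2 α=4/7: [514/7, 5840/49, 2122/49]
L5 α=3/4: [4147/28, 12455/196, 4867/49]
L6 α=1/2: [6947/56, 37935/392, 2556/49]
L7 α=1: [172, 220, 107]
rounded: [172, 220, 107]


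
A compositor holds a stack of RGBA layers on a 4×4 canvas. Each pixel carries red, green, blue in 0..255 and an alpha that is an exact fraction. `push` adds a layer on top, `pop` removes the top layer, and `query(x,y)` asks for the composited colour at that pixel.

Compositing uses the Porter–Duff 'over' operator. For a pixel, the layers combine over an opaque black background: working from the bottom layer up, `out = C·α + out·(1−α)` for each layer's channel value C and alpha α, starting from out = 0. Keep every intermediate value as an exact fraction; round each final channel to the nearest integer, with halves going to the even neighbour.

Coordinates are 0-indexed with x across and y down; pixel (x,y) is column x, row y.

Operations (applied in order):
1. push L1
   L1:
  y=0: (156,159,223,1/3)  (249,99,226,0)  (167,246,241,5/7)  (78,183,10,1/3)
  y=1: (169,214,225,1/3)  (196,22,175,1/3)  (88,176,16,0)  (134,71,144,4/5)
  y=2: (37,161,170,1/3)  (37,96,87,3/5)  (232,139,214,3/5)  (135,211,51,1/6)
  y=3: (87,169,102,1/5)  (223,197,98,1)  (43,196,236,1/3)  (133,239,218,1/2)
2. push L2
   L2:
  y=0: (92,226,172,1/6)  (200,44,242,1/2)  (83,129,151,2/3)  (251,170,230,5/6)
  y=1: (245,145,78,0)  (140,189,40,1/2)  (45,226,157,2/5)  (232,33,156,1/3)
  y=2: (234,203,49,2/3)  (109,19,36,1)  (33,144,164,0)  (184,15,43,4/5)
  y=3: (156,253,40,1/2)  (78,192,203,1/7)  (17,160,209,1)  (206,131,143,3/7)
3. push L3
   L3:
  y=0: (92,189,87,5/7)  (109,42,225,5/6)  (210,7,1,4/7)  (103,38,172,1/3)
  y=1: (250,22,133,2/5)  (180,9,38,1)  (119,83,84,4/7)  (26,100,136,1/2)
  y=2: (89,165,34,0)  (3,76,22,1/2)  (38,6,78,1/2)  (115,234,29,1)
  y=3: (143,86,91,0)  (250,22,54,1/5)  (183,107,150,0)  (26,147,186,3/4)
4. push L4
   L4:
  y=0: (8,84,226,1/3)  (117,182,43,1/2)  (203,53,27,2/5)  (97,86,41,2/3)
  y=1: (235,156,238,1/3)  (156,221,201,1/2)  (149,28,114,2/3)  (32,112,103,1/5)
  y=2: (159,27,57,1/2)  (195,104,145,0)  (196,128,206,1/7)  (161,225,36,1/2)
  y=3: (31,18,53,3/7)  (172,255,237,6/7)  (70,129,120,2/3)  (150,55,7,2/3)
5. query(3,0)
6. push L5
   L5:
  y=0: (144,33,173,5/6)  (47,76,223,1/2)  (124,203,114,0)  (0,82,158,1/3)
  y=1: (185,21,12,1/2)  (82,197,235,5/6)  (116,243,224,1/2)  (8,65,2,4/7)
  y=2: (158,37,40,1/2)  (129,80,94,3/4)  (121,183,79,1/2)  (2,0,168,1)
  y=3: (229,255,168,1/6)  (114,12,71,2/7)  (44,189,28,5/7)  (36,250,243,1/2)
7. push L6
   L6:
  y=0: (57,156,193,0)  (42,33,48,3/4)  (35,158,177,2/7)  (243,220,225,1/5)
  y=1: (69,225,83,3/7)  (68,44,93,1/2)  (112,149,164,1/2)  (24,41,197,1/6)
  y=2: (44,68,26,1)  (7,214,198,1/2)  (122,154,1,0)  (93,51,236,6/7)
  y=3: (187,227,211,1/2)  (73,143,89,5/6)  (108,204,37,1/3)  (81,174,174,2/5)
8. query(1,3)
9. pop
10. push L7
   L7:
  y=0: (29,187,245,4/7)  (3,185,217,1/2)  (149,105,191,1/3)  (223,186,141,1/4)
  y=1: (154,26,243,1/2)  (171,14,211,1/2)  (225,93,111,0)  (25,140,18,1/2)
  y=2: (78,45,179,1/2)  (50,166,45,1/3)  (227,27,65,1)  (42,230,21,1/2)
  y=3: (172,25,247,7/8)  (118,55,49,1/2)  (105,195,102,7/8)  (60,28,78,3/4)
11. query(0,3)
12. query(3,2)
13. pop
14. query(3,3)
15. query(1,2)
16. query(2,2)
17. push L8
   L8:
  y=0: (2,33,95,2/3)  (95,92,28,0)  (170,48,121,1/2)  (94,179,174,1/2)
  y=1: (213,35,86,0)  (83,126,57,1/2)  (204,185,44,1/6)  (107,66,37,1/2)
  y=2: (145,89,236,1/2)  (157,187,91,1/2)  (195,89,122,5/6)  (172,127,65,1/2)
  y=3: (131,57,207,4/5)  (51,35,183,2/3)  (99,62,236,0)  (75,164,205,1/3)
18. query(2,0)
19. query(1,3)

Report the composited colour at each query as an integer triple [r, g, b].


(3,0) stack=L1,L2,L3,L4; from [0,0,0]:
L1 α=1/3: [26, 61, 10/3]
L2 α=5/6: [427/2, 911/6, 1730/9]
L3 α=1/3: [530/3, 1025/9, 5008/27]
L4 α=2/3: [1112/9, 2573/27, 7222/81]
= [124, 95, 89]

at x=1,y=3 over L1,L2,L3,L4,L5,L6:
+L1 (α=1) → [223, 197, 98]
+L2 (α=1/7) → [1416/7, 1374/7, 113]
+L3 (α=1/5) → [7414/35, 1130/7, 506/5]
+L4 (α=6/7) → [43534/245, 11840/49, 1088/5]
+L5 (α=2/7) → [54706/343, 60376/343, 1230/7]
+L6 (α=5/6) → [59967/686, 305621/2058, 4345/42]
rounded: [87, 149, 103]

query (0,3) [L1,L2,L3,L4,L5,L7] — begin 0,0,0
L1 α=1/5: [87/5, 169/5, 102/5]
L2 α=1/2: [867/10, 717/5, 151/5]
L3 α=0: [867/10, 717/5, 151/5]
L4 α=3/7: [2199/35, 3138/35, 1399/35]
L5 α=1/6: [1901/21, 1641/14, 2575/42]
L7 α=7/8: [27185/168, 4091/112, 75193/336]
rounded: [162, 37, 224]

at x=3,y=2 over L1,L2,L3,L4,L5,L7:
+L1 (α=1/6) → [45/2, 211/6, 17/2]
+L2 (α=4/5) → [1517/10, 571/30, 361/10]
+L3 (α=1) → [115, 234, 29]
+L4 (α=1/2) → [138, 459/2, 65/2]
+L5 (α=1) → [2, 0, 168]
+L7 (α=1/2) → [22, 115, 189/2]
→ [22, 115, 94]

query (3,3) [L1,L2,L3,L4,L5] — begin 0,0,0
L1 α=1/2: [133/2, 239/2, 109]
L2 α=3/7: [884/7, 871/7, 865/7]
L3 α=3/4: [715/14, 1979/14, 4771/28]
L4 α=2/3: [4915/42, 1173/14, 1721/28]
L5 α=1/2: [6427/84, 4673/28, 8525/56]
= [77, 167, 152]

query (1,2) [L1,L2,L3,L4,L5] — begin 0,0,0
+L1 (α=3/5) → [111/5, 288/5, 261/5]
+L2 (α=1) → [109, 19, 36]
+L3 (α=1/2) → [56, 95/2, 29]
+L4 (α=0) → [56, 95/2, 29]
+L5 (α=3/4) → [443/4, 575/8, 311/4]
→ [111, 72, 78]

at x=2,y=2 over L1,L2,L3,L4,L5:
after L1 α=3/5: [696/5, 417/5, 642/5]
after L2 α=0: [696/5, 417/5, 642/5]
after L3 α=1/2: [443/5, 447/10, 516/5]
after L4 α=1/7: [3638/35, 283/5, 4126/35]
after L5 α=1/2: [7873/70, 599/5, 6891/70]
→ [112, 120, 98]

(2,0) stack=L1,L2,L3,L4,L5,L8; from [0,0,0]:
after L1 α=5/7: [835/7, 1230/7, 1205/7]
after L2 α=2/3: [1997/21, 1012/7, 3319/21]
after L3 α=4/7: [7877/49, 3232/49, 3347/49]
after L4 α=2/5: [8705/49, 2978/49, 12687/245]
after L5 α=0: [8705/49, 2978/49, 12687/245]
after L8 α=1/2: [17035/98, 2665/49, 21166/245]
= [174, 54, 86]

query (1,3) [L1,L2,L3,L4,L5,L8] — begin 0,0,0
L1 α=1: [223, 197, 98]
L2 α=1/7: [1416/7, 1374/7, 113]
L3 α=1/5: [7414/35, 1130/7, 506/5]
L4 α=6/7: [43534/245, 11840/49, 1088/5]
L5 α=2/7: [54706/343, 60376/343, 1230/7]
L8 α=2/3: [89692/1029, 84386/1029, 1264/7]
rounded: [87, 82, 181]


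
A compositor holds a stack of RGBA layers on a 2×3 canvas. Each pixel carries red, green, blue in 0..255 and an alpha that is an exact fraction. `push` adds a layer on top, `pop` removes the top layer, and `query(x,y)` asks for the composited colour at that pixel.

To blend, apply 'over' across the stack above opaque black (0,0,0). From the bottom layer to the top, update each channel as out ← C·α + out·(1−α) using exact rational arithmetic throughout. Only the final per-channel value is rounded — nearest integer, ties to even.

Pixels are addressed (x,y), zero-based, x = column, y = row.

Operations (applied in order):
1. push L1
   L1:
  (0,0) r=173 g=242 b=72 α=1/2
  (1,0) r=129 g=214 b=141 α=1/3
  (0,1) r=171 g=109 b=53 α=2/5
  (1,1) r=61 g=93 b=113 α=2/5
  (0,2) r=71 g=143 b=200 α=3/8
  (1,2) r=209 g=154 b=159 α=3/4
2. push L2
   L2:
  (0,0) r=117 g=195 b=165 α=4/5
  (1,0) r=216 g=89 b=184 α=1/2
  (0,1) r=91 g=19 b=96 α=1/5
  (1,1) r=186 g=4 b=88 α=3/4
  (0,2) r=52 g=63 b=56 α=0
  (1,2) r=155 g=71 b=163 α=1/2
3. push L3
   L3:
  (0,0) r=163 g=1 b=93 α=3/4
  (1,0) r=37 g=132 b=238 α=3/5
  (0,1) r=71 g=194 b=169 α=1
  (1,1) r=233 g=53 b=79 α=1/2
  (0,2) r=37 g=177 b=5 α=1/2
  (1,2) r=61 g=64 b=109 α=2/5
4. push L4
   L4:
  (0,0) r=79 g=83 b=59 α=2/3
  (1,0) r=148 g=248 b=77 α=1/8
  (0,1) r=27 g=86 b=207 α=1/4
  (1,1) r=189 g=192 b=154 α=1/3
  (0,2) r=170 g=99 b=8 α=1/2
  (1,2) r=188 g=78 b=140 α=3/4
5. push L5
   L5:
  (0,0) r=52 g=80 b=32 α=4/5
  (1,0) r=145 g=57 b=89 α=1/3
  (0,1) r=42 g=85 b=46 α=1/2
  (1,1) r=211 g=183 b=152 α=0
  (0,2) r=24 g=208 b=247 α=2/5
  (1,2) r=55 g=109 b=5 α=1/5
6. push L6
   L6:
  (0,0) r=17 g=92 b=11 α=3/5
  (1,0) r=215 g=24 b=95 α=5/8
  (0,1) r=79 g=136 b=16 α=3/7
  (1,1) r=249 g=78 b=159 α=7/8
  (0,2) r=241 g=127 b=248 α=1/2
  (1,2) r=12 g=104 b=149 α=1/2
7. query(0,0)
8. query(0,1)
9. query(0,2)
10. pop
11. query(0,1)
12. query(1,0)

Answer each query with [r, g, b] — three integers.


at x=0,y=0 over L1,L2,L3,L4,L5,L6:
+L1 (α=1/2) → [173/2, 121, 36]
+L2 (α=4/5) → [1109/10, 901/5, 696/5]
+L3 (α=3/4) → [5999/40, 229/5, 2091/20]
+L4 (α=2/3) → [12319/120, 353/5, 4451/60]
+L5 (α=4/5) → [37279/600, 1953/25, 12131/300]
+L6 (α=3/5) → [52579/1500, 10806/125, 17081/750]
→ [35, 86, 23]

(0,1) stack=L1,L2,L3,L4,L5,L6; from [0,0,0]:
L1 α=2/5: [342/5, 218/5, 106/5]
L2 α=1/5: [1823/25, 967/25, 904/25]
L3 α=1: [71, 194, 169]
L4 α=1/4: [60, 167, 357/2]
L5 α=1/2: [51, 126, 449/4]
L6 α=3/7: [63, 912/7, 71]
= [63, 130, 71]

query (0,2) [L1,L2,L3,L4,L5,L6] — begin 0,0,0
+L1 (α=3/8) → [213/8, 429/8, 75]
+L2 (α=0) → [213/8, 429/8, 75]
+L3 (α=1/2) → [509/16, 1845/16, 40]
+L4 (α=1/2) → [3229/32, 3429/32, 24]
+L5 (α=2/5) → [11223/160, 23599/160, 566/5]
+L6 (α=1/2) → [49783/320, 43919/320, 903/5]
→ [156, 137, 181]

query (0,1) [L1,L2,L3,L4,L5] — begin 0,0,0
L1 α=2/5: [342/5, 218/5, 106/5]
L2 α=1/5: [1823/25, 967/25, 904/25]
L3 α=1: [71, 194, 169]
L4 α=1/4: [60, 167, 357/2]
L5 α=1/2: [51, 126, 449/4]
→ [51, 126, 112]

at x=1,y=0 over L1,L2,L3,L4,L5:
after L1 α=1/3: [43, 214/3, 47]
after L2 α=1/2: [259/2, 481/6, 231/2]
after L3 α=3/5: [74, 1669/15, 189]
after L4 α=1/8: [333/4, 15403/120, 175]
after L5 α=1/3: [623/6, 18823/180, 439/3]
→ [104, 105, 146]


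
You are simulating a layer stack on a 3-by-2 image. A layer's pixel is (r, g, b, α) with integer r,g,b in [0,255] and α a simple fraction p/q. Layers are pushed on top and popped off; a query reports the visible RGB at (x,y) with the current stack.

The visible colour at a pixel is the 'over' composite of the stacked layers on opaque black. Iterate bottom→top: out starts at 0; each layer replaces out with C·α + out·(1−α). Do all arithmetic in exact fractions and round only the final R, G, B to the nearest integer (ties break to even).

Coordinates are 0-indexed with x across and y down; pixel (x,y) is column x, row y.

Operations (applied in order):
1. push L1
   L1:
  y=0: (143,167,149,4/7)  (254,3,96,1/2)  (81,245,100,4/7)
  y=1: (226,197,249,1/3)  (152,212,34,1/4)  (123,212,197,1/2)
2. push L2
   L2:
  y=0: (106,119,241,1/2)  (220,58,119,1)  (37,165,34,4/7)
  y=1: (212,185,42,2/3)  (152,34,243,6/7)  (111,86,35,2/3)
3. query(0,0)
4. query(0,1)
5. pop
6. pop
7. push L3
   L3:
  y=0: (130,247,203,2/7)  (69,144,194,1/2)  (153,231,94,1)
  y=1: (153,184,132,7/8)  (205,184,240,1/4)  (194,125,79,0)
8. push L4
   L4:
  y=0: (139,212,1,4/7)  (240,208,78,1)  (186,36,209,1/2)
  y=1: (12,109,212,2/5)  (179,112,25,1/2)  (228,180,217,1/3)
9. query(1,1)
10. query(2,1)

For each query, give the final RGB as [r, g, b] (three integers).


query (0,0) [L1,L2] — begin 0,0,0
after L1 α=4/7: [572/7, 668/7, 596/7]
after L2 α=1/2: [657/7, 1501/14, 2283/14]
= [94, 107, 163]

(0,1) stack=L1,L2; from [0,0,0]:
L1 α=1/3: [226/3, 197/3, 83]
L2 α=2/3: [1498/9, 1307/9, 167/3]
→ [166, 145, 56]

at x=1,y=1 over L3,L4:
+L3 (α=1/4) → [205/4, 46, 60]
+L4 (α=1/2) → [921/8, 79, 85/2]
→ [115, 79, 42]

query (2,1) [L3,L4] — begin 0,0,0
after L3 α=0: [0, 0, 0]
after L4 α=1/3: [76, 60, 217/3]
rounded: [76, 60, 72]
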